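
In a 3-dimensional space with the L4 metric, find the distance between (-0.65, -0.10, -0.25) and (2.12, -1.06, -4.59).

(Σ|x_i - y_i|^4)^(1/4) = (|-0.65 - 2.12|^4 + |-0.1 - (-1.06)|^4 + |-0.25 - (-4.59)|^4)^(1/4)
= (2.77^4 + 0.96^4 + 4.34^4)^(1/4) ≈ (58.8734 + 0.8493 + 354.7798)^(1/4) = (414.5025)^(1/4) ≈ 4.5121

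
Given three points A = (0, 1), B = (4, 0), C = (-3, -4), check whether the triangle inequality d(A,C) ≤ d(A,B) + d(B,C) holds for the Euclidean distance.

d(A,B) = √(4² + 1²) = √17 ≈ 4.1231, d(B,C) = √(7² + 4²) = √65 ≈ 8.0623, d(A,C) = √(3² + 5²) = √34 ≈ 5.831.
d(A,C) ≈ 5.831 ≤ 4.1231 + 8.0623 = 12.1854. Triangle inequality is satisfied.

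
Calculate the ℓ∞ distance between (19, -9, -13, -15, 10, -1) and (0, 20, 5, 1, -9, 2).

max(|x_i - y_i|) = max(|19 - 0|, |-9 - 20|, |-13 - 5|, |-15 - 1|, |10 - (-9)|, |-1 - 2|) = max(19, 29, 18, 16, 19, 3) = 29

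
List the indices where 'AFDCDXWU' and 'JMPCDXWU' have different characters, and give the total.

Differing positions: 1, 2, 3. Hamming distance = 3.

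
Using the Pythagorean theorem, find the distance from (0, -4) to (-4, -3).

√(Σ(x_i - y_i)²) = √((0 - (-4))² + (-4 - (-3))²)
= √(4² + (-1)²) = √(16 + 1) = √17 ≈ 4.1231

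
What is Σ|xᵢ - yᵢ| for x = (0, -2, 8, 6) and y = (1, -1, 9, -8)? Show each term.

Σ|x_i - y_i| = |0 - 1| + |-2 - (-1)| + |8 - 9| + |6 - (-8)| = 1 + 1 + 1 + 14 = 17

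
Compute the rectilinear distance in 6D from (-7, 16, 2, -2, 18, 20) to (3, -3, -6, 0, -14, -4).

Σ|x_i - y_i| = |-7 - 3| + |16 - (-3)| + |2 - (-6)| + |-2 - 0| + |18 - (-14)| + |20 - (-4)| = 10 + 19 + 8 + 2 + 32 + 24 = 95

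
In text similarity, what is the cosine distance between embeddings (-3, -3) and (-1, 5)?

With u = (-3, -3), v = (-1, 5):
u·v = (-3)·(-1) + (-3)·5 = 3 + (-15) = -12.
|u| = √((-3)² + (-3)²) = √18, |v| = √((-1)² + 5²) = √26, so |u||v| = √(18·26) = √468.
cos θ = (u·v)/(|u||v|) = -12/√468 ≈ -0.5547
Cosine distance = 1 - cos θ ≈ 1 - (-0.5547) = 1.5547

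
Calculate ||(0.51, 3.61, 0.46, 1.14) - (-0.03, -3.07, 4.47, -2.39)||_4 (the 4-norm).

(Σ|x_i - y_i|^4)^(1/4) = (|0.51 - (-0.03)|^4 + |3.61 - (-3.07)|^4 + |0.46 - 4.47|^4 + |1.14 - (-2.39)|^4)^(1/4)
= (0.54^4 + 6.68^4 + 4.01^4 + 3.53^4)^(1/4) ≈ (0.085 + 1991.1586 + 258.5696 + 155.274)^(1/4) = (2405.0872)^(1/4) ≈ 7.003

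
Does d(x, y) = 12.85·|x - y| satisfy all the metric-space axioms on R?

Yes. Since |x - y| is a metric on R and 12.85 > 0, the positive scalar multiple 12.85·|x - y| is also a metric: scaling by a positive constant preserves non-negativity, identity (d=0 ⟺ |x-y|=0 ⟺ x=y), symmetry, and the triangle inequality.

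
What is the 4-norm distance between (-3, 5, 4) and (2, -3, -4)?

(Σ|x_i - y_i|^4)^(1/4) = (|-3 - 2|^4 + |5 - (-3)|^4 + |4 - (-4)|^4)^(1/4)
= (5^4 + 8^4 + 8^4)^(1/4) = (625 + 4096 + 4096)^(1/4) = (8817)^(1/4) ≈ 9.6901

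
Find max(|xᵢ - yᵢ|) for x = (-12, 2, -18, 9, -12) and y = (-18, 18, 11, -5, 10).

max(|x_i - y_i|) = max(|-12 - (-18)|, |2 - 18|, |-18 - 11|, |9 - (-5)|, |-12 - 10|) = max(6, 16, 29, 14, 22) = 29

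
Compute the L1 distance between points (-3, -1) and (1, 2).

Σ|x_i - y_i| = |-3 - 1| + |-1 - 2| = 4 + 3 = 7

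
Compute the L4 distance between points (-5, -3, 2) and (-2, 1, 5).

(Σ|x_i - y_i|^4)^(1/4) = (|-5 - (-2)|^4 + |-3 - 1|^4 + |2 - 5|^4)^(1/4)
= (3^4 + 4^4 + 3^4)^(1/4) = (81 + 256 + 81)^(1/4) = (418)^(1/4) ≈ 4.5216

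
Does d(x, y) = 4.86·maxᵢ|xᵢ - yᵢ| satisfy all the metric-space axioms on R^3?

Yes. The L∞ (Chebyshev) norm induces a metric on R^3, and multiplying a metric by a positive constant 4.86 > 0 preserves all four axioms: non-negativity (4.86·||x-y|| ≥ 0), identity (4.86·||x-y|| = 0 ⟺ ||x-y|| = 0 ⟺ x = y), symmetry (||x-y|| = ||y-x||), and the triangle inequality (4.86·||x-z|| ≤ 4.86·||x-y|| + 4.86·||y-z||). So d is a metric.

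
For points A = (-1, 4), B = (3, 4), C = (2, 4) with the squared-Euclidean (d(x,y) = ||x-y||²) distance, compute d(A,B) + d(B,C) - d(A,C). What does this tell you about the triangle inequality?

d(A,B) = 4² + 0² = 16, d(B,C) = 1² + 0² = 1, d(A,C) = 3² + 0² = 9.
d(A,B) + d(B,C) - d(A,C) = 16 + 1 - 9 = 17 - 9 = 8. This is ≥ 0, so the triangle inequality holds for these points.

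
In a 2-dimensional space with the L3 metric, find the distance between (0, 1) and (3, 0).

(Σ|x_i - y_i|^3)^(1/3) = (|0 - 3|^3 + |1 - 0|^3)^(1/3)
= (3^3 + 1^3)^(1/3) = (27 + 1)^(1/3) = (28)^(1/3) ≈ 3.0366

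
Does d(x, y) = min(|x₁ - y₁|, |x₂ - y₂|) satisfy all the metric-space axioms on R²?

No. d fails identity of indiscernibles: take x = (-3, 0) and y = (-3, 7). Then d(x,y) = min(|-3 - (-3)|, |0 - 7|) = min(0, 7) = 0, yet x ≠ y.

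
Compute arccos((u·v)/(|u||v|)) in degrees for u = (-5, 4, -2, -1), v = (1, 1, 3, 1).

With u = (-5, 4, -2, -1), v = (1, 1, 3, 1):
u·v = (-5)·1 + 4·1 + (-2)·3 + (-1)·1 = (-5) + 4 + (-6) + (-1) = -8.
|u| = √((-5)² + 4² + (-2)² + (-1)²) = √46, |v| = √(1² + 1² + 3² + 1²) = √12, so |u||v| = √(46·12) = √552.
cos θ = (u·v)/(|u||v|) = -8/√552 ≈ -0.340503
θ = arccos(-0.340503) ≈ 109.91°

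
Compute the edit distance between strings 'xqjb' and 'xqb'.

Let D[i][j] be the edit distance between the first i characters of 'xqjb' and the first j characters of 'xqb', with D[i][0] = i, D[0][j] = j, and D[i][j] = D[i-1][j-1] if the characters match, else 1 + min(D[i-1][j], D[i][j-1], D[i-1][j-1]). Filling the table (rows: prefixes of 'xqjb', columns: prefixes of 'xqb'):
     ε  x  q  b
  ε  0  1  2  3
  x  1  0  1  2
  q  2  1  0  1
  j  3  2  1  1
  b  4  3  2  1
The bottom-right entry gives D[4][3] = 1, so no sequence of fewer than 1 edit works. Backtracking through the table gives one optimal edit sequence (1 edit):
  xqjb → xqb (del j @3)
Edit distance = 1.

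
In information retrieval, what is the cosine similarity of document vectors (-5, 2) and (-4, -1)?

With u = (-5, 2), v = (-4, -1):
u·v = (-5)·(-4) + 2·(-1) = 20 + (-2) = 18.
|u| = √((-5)² + 2²) = √29, |v| = √((-4)² + (-1)²) = √17, so |u||v| = √(29·17) = √493.
cos θ = (u·v)/(|u||v|) = 18/√493 ≈ 0.8107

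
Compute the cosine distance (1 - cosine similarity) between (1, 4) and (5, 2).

With u = (1, 4), v = (5, 2):
u·v = 1·5 + 4·2 = 5 + 8 = 13.
|u| = √(1² + 4²) = √17, |v| = √(5² + 2²) = √29, so |u||v| = √(17·29) = √493.
cos θ = (u·v)/(|u||v|) = 13/√493 ≈ 0.5855
Cosine distance = 1 - cos θ ≈ 1 - 0.5855 = 0.4145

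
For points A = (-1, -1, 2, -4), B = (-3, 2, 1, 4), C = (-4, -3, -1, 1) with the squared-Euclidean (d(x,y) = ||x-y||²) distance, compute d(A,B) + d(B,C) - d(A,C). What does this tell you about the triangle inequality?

d(A,B) = 2² + 3² + 1² + 8² = 78, d(B,C) = 1² + 5² + 2² + 3² = 39, d(A,C) = 3² + 2² + 3² + 5² = 47.
d(A,B) + d(B,C) - d(A,C) = 78 + 39 - 47 = 117 - 47 = 70. This is ≥ 0, so the triangle inequality holds for these points.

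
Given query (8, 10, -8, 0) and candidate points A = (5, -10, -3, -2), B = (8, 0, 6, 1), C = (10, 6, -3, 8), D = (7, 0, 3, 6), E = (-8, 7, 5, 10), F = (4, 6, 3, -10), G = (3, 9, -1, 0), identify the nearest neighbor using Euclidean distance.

Distances: d(A) ≈ 20.9284, d(B) ≈ 17.2337, d(C) ≈ 10.4403, d(D) ≈ 16.0624, d(E) ≈ 23.1084, d(F) ≈ 15.906, d(G) ≈ 8.6603. Nearest: G = (3, 9, -1, 0) with distance 8.6603.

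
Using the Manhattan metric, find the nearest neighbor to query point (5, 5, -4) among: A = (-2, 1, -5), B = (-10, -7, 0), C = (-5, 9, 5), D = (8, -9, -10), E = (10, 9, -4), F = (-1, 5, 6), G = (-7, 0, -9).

Distances: d(A) = 12, d(B) = 31, d(C) = 23, d(D) = 23, d(E) = 9, d(F) = 16, d(G) = 22. Nearest: E = (10, 9, -4) with distance 9.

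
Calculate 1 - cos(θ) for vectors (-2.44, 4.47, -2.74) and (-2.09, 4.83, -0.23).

With u = (-2.44, 4.47, -2.74), v = (-2.09, 4.83, -0.23):
u·v = (-2.44)·(-2.09) + 4.47·4.83 + (-2.74)·(-0.23) = 5.0996 + 21.5901 + 0.6302 = 27.3199.
|u| = √((-2.44)² + 4.47² + (-2.74)²) = √(5.9536 + 19.9809 + 7.5076) = √33.4421, |v| = √((-2.09)² + 4.83² + (-0.23)²) = √(4.3681 + 23.3289 + 0.0529) = √27.7499.
cos θ = (u·v)/(|u||v|) = 27.3199/(√33.4421·√27.7499) ≈ 0.8968
Cosine distance = 1 - cos θ ≈ 1 - 0.8968 = 0.1032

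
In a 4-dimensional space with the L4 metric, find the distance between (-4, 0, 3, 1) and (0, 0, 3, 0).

(Σ|x_i - y_i|^4)^(1/4) = (|-4 - 0|^4 + |0 - 0|^4 + |3 - 3|^4 + |1 - 0|^4)^(1/4)
= (4^4 + 0^4 + 0^4 + 1^4)^(1/4) = (256 + 0 + 0 + 1)^(1/4) = (257)^(1/4) ≈ 4.0039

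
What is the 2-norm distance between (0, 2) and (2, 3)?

(Σ|x_i - y_i|^2)^(1/2) = (|0 - 2|^2 + |2 - 3|^2)^(1/2)
= (2^2 + 1^2)^(1/2) = (4 + 1)^(1/2) = (5)^(1/2) ≈ 2.2361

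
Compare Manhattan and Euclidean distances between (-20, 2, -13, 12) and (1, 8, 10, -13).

L1 = |-20 - 1| + |2 - 8| + |-13 - 10| + |12 - (-13)| = 21 + 6 + 23 + 25 = 75
L2 = √(21² + 6² + 23² + 25²) = √1631 ≈ 40.3856
L1 ≥ L2 always (equality iff movement is along one axis); L1 > L2 here.
Ratio L1/L2 = 75/√1631 ≈ 1.8571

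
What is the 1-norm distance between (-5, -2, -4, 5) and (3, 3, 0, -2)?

Σ|x_i - y_i| = |-5 - 3| + |-2 - 3| + |-4 - 0| + |5 - (-2)| = 8 + 5 + 4 + 7 = 24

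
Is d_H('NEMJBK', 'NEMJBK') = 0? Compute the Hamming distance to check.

Differing positions: none. Hamming distance = 0, so the claim is true.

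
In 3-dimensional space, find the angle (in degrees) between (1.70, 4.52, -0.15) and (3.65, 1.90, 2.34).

With u = (1.70, 4.52, -0.15), v = (3.65, 1.90, 2.34):
u·v = 1.7·3.65 + 4.52·1.9 + (-0.15)·2.34 = 6.205 + 8.588 + (-0.351) = 14.442.
|u| = √(1.7² + 4.52² + (-0.15)²) = √(2.89 + 20.4304 + 0.0225) = √23.3429, |v| = √(3.65² + 1.9² + 2.34²) = √(13.3225 + 3.61 + 5.4756) = √22.4081.
cos θ = (u·v)/(|u||v|) = 14.442/(√23.3429·√22.4081) ≈ 0.631462
θ = arccos(0.631462) ≈ 50.84°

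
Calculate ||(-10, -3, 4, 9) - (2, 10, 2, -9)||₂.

√(Σ(x_i - y_i)²) = √((-10 - 2)² + (-3 - 10)² + (4 - 2)² + (9 - (-9))²)
= √((-12)² + (-13)² + 2² + 18²) = √(144 + 169 + 4 + 324) = √641 ≈ 25.318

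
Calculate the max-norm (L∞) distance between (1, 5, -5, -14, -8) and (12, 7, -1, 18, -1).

max(|x_i - y_i|) = max(|1 - 12|, |5 - 7|, |-5 - (-1)|, |-14 - 18|, |-8 - (-1)|) = max(11, 2, 4, 32, 7) = 32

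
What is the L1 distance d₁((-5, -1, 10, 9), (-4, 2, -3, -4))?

Σ|x_i - y_i| = |-5 - (-4)| + |-1 - 2| + |10 - (-3)| + |9 - (-4)| = 1 + 3 + 13 + 13 = 30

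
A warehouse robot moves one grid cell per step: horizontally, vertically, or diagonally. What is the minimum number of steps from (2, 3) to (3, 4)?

max(|x_i - y_i|) = max(|2 - 3|, |3 - 4|) = max(1, 1) = 1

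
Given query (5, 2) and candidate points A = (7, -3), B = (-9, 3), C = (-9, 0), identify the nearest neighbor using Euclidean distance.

Distances: d(A) ≈ 5.3852, d(B) ≈ 14.0357, d(C) ≈ 14.1421. Nearest: A = (7, -3) with distance 5.3852.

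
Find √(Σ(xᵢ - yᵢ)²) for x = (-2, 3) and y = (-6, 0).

√(Σ(x_i - y_i)²) = √((-2 - (-6))² + (3 - 0)²)
= √(4² + 3²) = √(16 + 9) = √25 = 5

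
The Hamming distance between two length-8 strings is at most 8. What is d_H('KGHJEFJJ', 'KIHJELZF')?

Differing positions: 2, 6, 7, 8. Hamming distance = 4. The maximum possible Hamming distance for length-8 strings is 8, so d_H/8 = 4/8 = 0.5.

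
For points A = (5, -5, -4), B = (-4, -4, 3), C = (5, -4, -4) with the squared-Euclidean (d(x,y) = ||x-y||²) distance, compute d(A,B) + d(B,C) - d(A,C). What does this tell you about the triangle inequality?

d(A,B) = 9² + 1² + 7² = 131, d(B,C) = 9² + 0² + 7² = 130, d(A,C) = 0² + 1² + 0² = 1.
d(A,B) + d(B,C) - d(A,C) = 131 + 130 - 1 = 261 - 1 = 260. This is ≥ 0, so the triangle inequality holds for these points.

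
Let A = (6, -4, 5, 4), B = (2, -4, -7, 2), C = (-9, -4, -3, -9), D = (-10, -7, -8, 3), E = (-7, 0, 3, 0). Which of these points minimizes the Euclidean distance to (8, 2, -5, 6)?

Distances: d(A) = 12, d(B) ≈ 9.5917, d(C) ≈ 23.5372, d(D) ≈ 20.567, d(E) ≈ 18.1384. Nearest: B = (2, -4, -7, 2) with distance 9.5917.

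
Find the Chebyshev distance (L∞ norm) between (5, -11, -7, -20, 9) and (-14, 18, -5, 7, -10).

max(|x_i - y_i|) = max(|5 - (-14)|, |-11 - 18|, |-7 - (-5)|, |-20 - 7|, |9 - (-10)|) = max(19, 29, 2, 27, 19) = 29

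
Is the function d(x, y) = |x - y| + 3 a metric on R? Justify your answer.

No. d fails identity of indiscernibles (specifically d(x,x) = 0): d(4, 4) = |4 - 4| + 3 = 0 + 3 = 3 ≠ 0.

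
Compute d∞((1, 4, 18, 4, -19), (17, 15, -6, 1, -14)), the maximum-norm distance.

max(|x_i - y_i|) = max(|1 - 17|, |4 - 15|, |18 - (-6)|, |4 - 1|, |-19 - (-14)|) = max(16, 11, 24, 3, 5) = 24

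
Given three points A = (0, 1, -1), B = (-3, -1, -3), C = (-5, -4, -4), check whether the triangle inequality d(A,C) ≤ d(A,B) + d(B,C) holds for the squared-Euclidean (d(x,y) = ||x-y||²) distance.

d(A,B) = 3² + 2² + 2² = 17, d(B,C) = 2² + 3² + 1² = 14, d(A,C) = 5² + 5² + 3² = 59.
d(A,C) = 59 > 17 + 14 = 31. Triangle inequality is VIOLATED. (Squared-Euclidean is not a metric — this is a counterexample.)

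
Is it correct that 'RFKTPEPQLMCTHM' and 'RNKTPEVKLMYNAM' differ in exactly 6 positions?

Differing positions: 2, 7, 8, 11, 12, 13. Hamming distance = 6, so the claim is true.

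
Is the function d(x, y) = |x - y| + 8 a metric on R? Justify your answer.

No. d fails identity of indiscernibles (specifically d(x,x) = 0): d(-1, -1) = |-1 - (-1)| + 8 = 0 + 8 = 8 ≠ 0.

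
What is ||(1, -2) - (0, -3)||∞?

max(|x_i - y_i|) = max(|1 - 0|, |-2 - (-3)|) = max(1, 1) = 1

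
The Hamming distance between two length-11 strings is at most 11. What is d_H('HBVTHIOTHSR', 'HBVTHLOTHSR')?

Differing positions: 6. Hamming distance = 1. The maximum possible Hamming distance for length-11 strings is 11, so d_H/11 = 1/11 ≈ 0.0909.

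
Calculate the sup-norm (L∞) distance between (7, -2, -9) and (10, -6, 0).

max(|x_i - y_i|) = max(|7 - 10|, |-2 - (-6)|, |-9 - 0|) = max(3, 4, 9) = 9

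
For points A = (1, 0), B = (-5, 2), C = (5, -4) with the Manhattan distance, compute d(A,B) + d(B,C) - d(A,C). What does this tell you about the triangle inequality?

d(A,B) = 6 + 2 = 8, d(B,C) = 10 + 6 = 16, d(A,C) = 4 + 4 = 8.
d(A,B) + d(B,C) - d(A,C) = 8 + 16 - 8 = 24 - 8 = 16. This is ≥ 0, so the triangle inequality holds for these points.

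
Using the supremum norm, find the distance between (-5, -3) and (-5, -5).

max(|x_i - y_i|) = max(|-5 - (-5)|, |-3 - (-5)|) = max(0, 2) = 2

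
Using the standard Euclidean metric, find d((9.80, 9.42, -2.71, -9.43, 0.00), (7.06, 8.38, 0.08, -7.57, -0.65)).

√(Σ(x_i - y_i)²) = √((9.8 - 7.06)² + (9.42 - 8.38)² + (-2.71 - 0.08)² + (-9.43 - (-7.57))² + (0 - (-0.65))²)
= √(2.74² + 1.04² + (-2.79)² + (-1.86)² + 0.65²) = √(7.5076 + 1.0816 + 7.7841 + 3.4596 + 0.4225) = √20.2554 ≈ 4.5006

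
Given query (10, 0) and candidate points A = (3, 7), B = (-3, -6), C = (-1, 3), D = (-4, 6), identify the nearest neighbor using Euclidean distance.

Distances: d(A) ≈ 9.8995, d(B) ≈ 14.3178, d(C) ≈ 11.4018, d(D) ≈ 15.2315. Nearest: A = (3, 7) with distance 9.8995.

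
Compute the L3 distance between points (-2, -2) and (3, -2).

(Σ|x_i - y_i|^3)^(1/3) = (|-2 - 3|^3 + |-2 - (-2)|^3)^(1/3)
= (5^3 + 0^3)^(1/3) = (125 + 0)^(1/3) = (125)^(1/3) = 5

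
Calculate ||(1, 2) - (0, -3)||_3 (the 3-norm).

(Σ|x_i - y_i|^3)^(1/3) = (|1 - 0|^3 + |2 - (-3)|^3)^(1/3)
= (1^3 + 5^3)^(1/3) = (1 + 125)^(1/3) = (126)^(1/3) ≈ 5.0133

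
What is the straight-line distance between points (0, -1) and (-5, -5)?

√(Σ(x_i - y_i)²) = √((0 - (-5))² + (-1 - (-5))²)
= √(5² + 4²) = √(25 + 16) = √41 ≈ 6.4031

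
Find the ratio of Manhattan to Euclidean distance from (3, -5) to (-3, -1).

L1 = |3 - (-3)| + |-5 - (-1)| = 6 + 4 = 10
L2 = √(6² + 4²) = √52 ≈ 7.2111
L1 ≥ L2 always (equality iff movement is along one axis); L1 > L2 here.
Ratio L1/L2 = 10/√52 ≈ 1.3868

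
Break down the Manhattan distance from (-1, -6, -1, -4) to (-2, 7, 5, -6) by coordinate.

Σ|x_i - y_i| = |-1 - (-2)| + |-6 - 7| + |-1 - 5| + |-4 - (-6)| = 1 + 13 + 6 + 2 = 22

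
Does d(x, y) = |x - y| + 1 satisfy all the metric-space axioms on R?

No. d fails identity of indiscernibles (specifically d(x,x) = 0): d(2, 2) = |2 - 2| + 1 = 0 + 1 = 1 ≠ 0.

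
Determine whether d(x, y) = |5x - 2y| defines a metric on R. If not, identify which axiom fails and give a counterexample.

No. d fails symmetry: d(6, 8) = |5·6 - 2·8| = |14| = 14, but d(8, 6) = |5·8 - 2·6| = |28| = 28. Since 14 ≠ 28, d(x,y) ≠ d(y,x) in general.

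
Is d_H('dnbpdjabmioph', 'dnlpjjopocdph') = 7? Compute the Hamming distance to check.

Differing positions: 3, 5, 7, 8, 9, 10, 11. Hamming distance = 7, so the claim is true.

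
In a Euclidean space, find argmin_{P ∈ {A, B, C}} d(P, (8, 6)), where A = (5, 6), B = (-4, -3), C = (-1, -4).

Distances: d(A) = 3, d(B) = 15, d(C) ≈ 13.4536. Nearest: A = (5, 6) with distance 3.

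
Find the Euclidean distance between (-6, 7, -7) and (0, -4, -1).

√(Σ(x_i - y_i)²) = √((-6 - 0)² + (7 - (-4))² + (-7 - (-1))²)
= √((-6)² + 11² + (-6)²) = √(36 + 121 + 36) = √193 ≈ 13.8924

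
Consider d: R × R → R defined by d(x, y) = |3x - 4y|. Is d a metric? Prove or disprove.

No. d fails symmetry: d(1, 8) = |3·1 - 4·8| = |-29| = 29, but d(8, 1) = |3·8 - 4·1| = |20| = 20. Since 29 ≠ 20, d(x,y) ≠ d(y,x) in general.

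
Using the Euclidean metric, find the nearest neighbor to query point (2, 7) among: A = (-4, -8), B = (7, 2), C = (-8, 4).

Distances: d(A) ≈ 16.1555, d(B) ≈ 7.0711, d(C) ≈ 10.4403. Nearest: B = (7, 2) with distance 7.0711.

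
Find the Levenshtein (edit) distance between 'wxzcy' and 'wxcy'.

Let D[i][j] be the edit distance between the first i characters of 'wxzcy' and the first j characters of 'wxcy', with D[i][0] = i, D[0][j] = j, and D[i][j] = D[i-1][j-1] if the characters match, else 1 + min(D[i-1][j], D[i][j-1], D[i-1][j-1]). Filling the table (rows: prefixes of 'wxzcy', columns: prefixes of 'wxcy'):
     ε  w  x  c  y
  ε  0  1  2  3  4
  w  1  0  1  2  3
  x  2  1  0  1  2
  z  3  2  1  1  2
  c  4  3  2  1  2
  y  5  4  3  2  1
The bottom-right entry gives D[5][4] = 1, so no sequence of fewer than 1 edit works. Backtracking through the table gives one optimal edit sequence (1 edit):
  wxzcy → wxcy (del z @3)
Edit distance = 1.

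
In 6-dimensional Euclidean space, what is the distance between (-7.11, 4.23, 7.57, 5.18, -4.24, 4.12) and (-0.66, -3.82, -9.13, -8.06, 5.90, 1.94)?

√(Σ(x_i - y_i)²) = √((-7.11 - (-0.66))² + (4.23 - (-3.82))² + (7.57 - (-9.13))² + (5.18 - (-8.06))² + (-4.24 - 5.9)² + (4.12 - 1.94)²)
= √((-6.45)² + 8.05² + 16.7² + 13.24² + (-10.14)² + 2.18²) = √(41.6025 + 64.8025 + 278.89 + 175.2976 + 102.8196 + 4.7524) = √668.1646 ≈ 25.8489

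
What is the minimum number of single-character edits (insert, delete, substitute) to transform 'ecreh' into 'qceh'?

Let D[i][j] be the edit distance between the first i characters of 'ecreh' and the first j characters of 'qceh', with D[i][0] = i, D[0][j] = j, and D[i][j] = D[i-1][j-1] if the characters match, else 1 + min(D[i-1][j], D[i][j-1], D[i-1][j-1]). Filling the table (rows: prefixes of 'ecreh', columns: prefixes of 'qceh'):
     ε  q  c  e  h
  ε  0  1  2  3  4
  e  1  1  2  2  3
  c  2  2  1  2  3
  r  3  3  2  2  3
  e  4  4  3  2  3
  h  5  5  4  3  2
The bottom-right entry gives D[5][4] = 2, so no sequence of fewer than 2 edits works. Backtracking through the table gives one optimal edit sequence (2 edits):
  ecreh → qcreh (sub e→q @1)
  qcreh → qceh (del r @3)
Edit distance = 2.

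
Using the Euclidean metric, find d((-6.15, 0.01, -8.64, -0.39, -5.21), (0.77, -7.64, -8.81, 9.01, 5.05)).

√(Σ(x_i - y_i)²) = √((-6.15 - 0.77)² + (0.01 - (-7.64))² + (-8.64 - (-8.81))² + (-0.39 - 9.01)² + (-5.21 - 5.05)²)
= √((-6.92)² + 7.65² + 0.17² + (-9.4)² + (-10.26)²) = √(47.8864 + 58.5225 + 0.0289 + 88.36 + 105.2676) = √300.0654 ≈ 17.3224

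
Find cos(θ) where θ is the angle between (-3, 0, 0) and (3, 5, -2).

With u = (-3, 0, 0), v = (3, 5, -2):
u·v = (-3)·3 + 0·5 + 0·(-2) = (-9) + 0 + 0 = -9.
|u| = √((-3)² + 0² + 0²) = √9, |v| = √(3² + 5² + (-2)²) = √38, so |u||v| = √(9·38) = √342.
cos θ = (u·v)/(|u||v|) = -9/√342 ≈ -0.4867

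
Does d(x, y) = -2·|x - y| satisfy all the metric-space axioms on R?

No. With c = -2 < 0, d fails non-negativity: d(8, 16) = -2·|8 - 16| = -2·8 = -16 < 0.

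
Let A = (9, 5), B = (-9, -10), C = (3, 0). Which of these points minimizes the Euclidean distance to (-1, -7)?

Distances: d(A) ≈ 15.6205, d(B) ≈ 8.544, d(C) ≈ 8.0623. Nearest: C = (3, 0) with distance 8.0623.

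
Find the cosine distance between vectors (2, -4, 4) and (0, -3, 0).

With u = (2, -4, 4), v = (0, -3, 0):
u·v = 2·0 + (-4)·(-3) + 4·0 = 0 + 12 + 0 = 12.
|u| = √(2² + (-4)² + 4²) = √36, |v| = √(0² + (-3)² + 0²) = √9, so |u||v| = √(36·9) = √324 = 18.
cos θ = (u·v)/(|u||v|) = 12/18 ≈ 0.6667
Cosine distance = 1 - cos θ ≈ 1 - 0.6667 = 0.3333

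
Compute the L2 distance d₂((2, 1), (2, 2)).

√(Σ(x_i - y_i)²) = √((2 - 2)² + (1 - 2)²)
= √(0² + (-1)²) = √(0 + 1) = √1 = 1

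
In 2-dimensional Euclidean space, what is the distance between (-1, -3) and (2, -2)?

√(Σ(x_i - y_i)²) = √((-1 - 2)² + (-3 - (-2))²)
= √((-3)² + (-1)²) = √(9 + 1) = √10 ≈ 3.1623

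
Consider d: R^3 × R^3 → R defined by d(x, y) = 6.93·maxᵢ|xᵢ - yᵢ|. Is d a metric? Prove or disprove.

Yes. The L∞ (Chebyshev) norm induces a metric on R^3, and multiplying a metric by a positive constant 6.93 > 0 preserves all four axioms: non-negativity (6.93·||x-y|| ≥ 0), identity (6.93·||x-y|| = 0 ⟺ ||x-y|| = 0 ⟺ x = y), symmetry (||x-y|| = ||y-x||), and the triangle inequality (6.93·||x-z|| ≤ 6.93·||x-y|| + 6.93·||y-z||). So d is a metric.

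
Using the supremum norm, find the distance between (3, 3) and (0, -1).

max(|x_i - y_i|) = max(|3 - 0|, |3 - (-1)|) = max(3, 4) = 4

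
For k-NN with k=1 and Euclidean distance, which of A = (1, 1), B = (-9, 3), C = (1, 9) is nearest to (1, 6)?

Distances: d(A) = 5, d(B) ≈ 10.4403, d(C) = 3. Nearest: C = (1, 9) with distance 3.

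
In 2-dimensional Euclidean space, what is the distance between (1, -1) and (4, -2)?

√(Σ(x_i - y_i)²) = √((1 - 4)² + (-1 - (-2))²)
= √((-3)² + 1²) = √(9 + 1) = √10 ≈ 3.1623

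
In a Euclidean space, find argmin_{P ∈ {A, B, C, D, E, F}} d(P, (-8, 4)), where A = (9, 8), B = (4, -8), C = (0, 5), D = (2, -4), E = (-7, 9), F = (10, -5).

Distances: d(A) ≈ 17.4642, d(B) ≈ 16.9706, d(C) ≈ 8.0623, d(D) ≈ 12.8062, d(E) ≈ 5.099, d(F) ≈ 20.1246. Nearest: E = (-7, 9) with distance 5.099.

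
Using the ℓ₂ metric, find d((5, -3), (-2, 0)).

√(Σ(x_i - y_i)²) = √((5 - (-2))² + (-3 - 0)²)
= √(7² + (-3)²) = √(49 + 9) = √58 ≈ 7.6158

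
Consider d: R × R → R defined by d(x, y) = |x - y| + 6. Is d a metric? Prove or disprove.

No. d fails identity of indiscernibles (specifically d(x,x) = 0): d(7, 7) = |7 - 7| + 6 = 0 + 6 = 6 ≠ 0.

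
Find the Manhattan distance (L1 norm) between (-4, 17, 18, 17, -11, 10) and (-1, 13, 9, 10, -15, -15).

Σ|x_i - y_i| = |-4 - (-1)| + |17 - 13| + |18 - 9| + |17 - 10| + |-11 - (-15)| + |10 - (-15)| = 3 + 4 + 9 + 7 + 4 + 25 = 52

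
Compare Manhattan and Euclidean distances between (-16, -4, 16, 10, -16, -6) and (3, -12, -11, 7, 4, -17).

L1 = |-16 - 3| + |-4 - (-12)| + |16 - (-11)| + |10 - 7| + |-16 - 4| + |-6 - (-17)| = 19 + 8 + 27 + 3 + 20 + 11 = 88
L2 = √(19² + 8² + 27² + 3² + 20² + 11²) = √1684 ≈ 41.0366
L1 ≥ L2 always (equality iff movement is along one axis); L1 > L2 here.
Ratio L1/L2 = 88/√1684 ≈ 2.1444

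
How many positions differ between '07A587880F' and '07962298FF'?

Differing positions: 3, 4, 5, 6, 7, 9. Hamming distance = 6.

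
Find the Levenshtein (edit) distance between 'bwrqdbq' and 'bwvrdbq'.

Let D[i][j] be the edit distance between the first i characters of 'bwrqdbq' and the first j characters of 'bwvrdbq', with D[i][0] = i, D[0][j] = j, and D[i][j] = D[i-1][j-1] if the characters match, else 1 + min(D[i-1][j], D[i][j-1], D[i-1][j-1]). Filling the table (rows: prefixes of 'bwrqdbq', columns: prefixes of 'bwvrdbq'):
     ε  b  w  v  r  d  b  q
  ε  0  1  2  3  4  5  6  7
  b  1  0  1  2  3  4  5  6
  w  2  1  0  1  2  3  4  5
  r  3  2  1  1  1  2  3  4
  q  4  3  2  2  2  2  3  3
  d  5  4  3  3  3  2  3  4
  b  6  5  4  4  4  3  2  3
  q  7  6  5  5  5  4  3  2
The bottom-right entry gives D[7][7] = 2, so no sequence of fewer than 2 edits works. Backtracking through the table gives one optimal edit sequence (2 edits):
  bwrqdbq → bwvqdbq (sub r→v @3)
  bwvqdbq → bwvrdbq (sub q→r @4)
Edit distance = 2.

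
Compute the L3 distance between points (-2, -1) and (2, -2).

(Σ|x_i - y_i|^3)^(1/3) = (|-2 - 2|^3 + |-1 - (-2)|^3)^(1/3)
= (4^3 + 1^3)^(1/3) = (64 + 1)^(1/3) = (65)^(1/3) ≈ 4.0207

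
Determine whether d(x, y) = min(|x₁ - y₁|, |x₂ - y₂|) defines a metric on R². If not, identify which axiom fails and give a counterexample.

No. d fails identity of indiscernibles: take x = (1, 0) and y = (1, 9). Then d(x,y) = min(|1 - 1|, |0 - 9|) = min(0, 9) = 0, yet x ≠ y.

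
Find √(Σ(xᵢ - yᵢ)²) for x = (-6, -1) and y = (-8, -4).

√(Σ(x_i - y_i)²) = √((-6 - (-8))² + (-1 - (-4))²)
= √(2² + 3²) = √(4 + 9) = √13 ≈ 3.6056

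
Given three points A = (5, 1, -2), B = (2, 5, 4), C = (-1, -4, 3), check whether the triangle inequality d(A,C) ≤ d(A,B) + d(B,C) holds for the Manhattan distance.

d(A,B) = 3 + 4 + 6 = 13, d(B,C) = 3 + 9 + 1 = 13, d(A,C) = 6 + 5 + 5 = 16.
d(A,C) = 16 ≤ 13 + 13 = 26. Triangle inequality is satisfied.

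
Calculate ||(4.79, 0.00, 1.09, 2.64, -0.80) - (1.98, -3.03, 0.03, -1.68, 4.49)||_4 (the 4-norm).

(Σ|x_i - y_i|^4)^(1/4) = (|4.79 - 1.98|^4 + |0 - (-3.03)|^4 + |1.09 - 0.03|^4 + |2.64 - (-1.68)|^4 + |-0.8 - 4.49|^4)^(1/4)
= (2.81^4 + 3.03^4 + 1.06^4 + 4.32^4 + 5.29^4)^(1/4) ≈ (62.3484 + 84.2889 + 1.2625 + 348.2852 + 783.1099)^(1/4) = (1279.2949)^(1/4) ≈ 5.9806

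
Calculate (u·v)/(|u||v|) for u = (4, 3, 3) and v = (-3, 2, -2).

With u = (4, 3, 3), v = (-3, 2, -2):
u·v = 4·(-3) + 3·2 + 3·(-2) = (-12) + 6 + (-6) = -12.
|u| = √(4² + 3² + 3²) = √34, |v| = √((-3)² + 2² + (-2)²) = √17, so |u||v| = √(34·17) = √578.
cos θ = (u·v)/(|u||v|) = -12/√578 ≈ -0.4991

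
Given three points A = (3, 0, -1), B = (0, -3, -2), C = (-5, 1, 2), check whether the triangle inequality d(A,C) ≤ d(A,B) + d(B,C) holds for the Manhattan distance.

d(A,B) = 3 + 3 + 1 = 7, d(B,C) = 5 + 4 + 4 = 13, d(A,C) = 8 + 1 + 3 = 12.
d(A,C) = 12 ≤ 7 + 13 = 20. Triangle inequality is satisfied.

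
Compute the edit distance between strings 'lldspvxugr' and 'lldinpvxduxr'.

Let D[i][j] be the edit distance between the first i characters of 'lldspvxugr' and the first j characters of 'lldinpvxduxr', with D[i][0] = i, D[0][j] = j, and D[i][j] = D[i-1][j-1] if the characters match, else 1 + min(D[i-1][j], D[i][j-1], D[i-1][j-1]). Filling the table (rows: prefixes of 'lldspvxugr', columns: prefixes of 'lldinpvxduxr'):
     ε  l  l  d  i  n  p  v  x  d  u  x  r
  ε  0  1  2  3  4  5  6  7  8  9 10 11 12
  l  1  0  1  2  3  4  5  6  7  8  9 10 11
  l  2  1  0  1  2  3  4  5  6  7  8  9 10
  d  3  2  1  0  1  2  3  4  5  6  7  8  9
  s  4  3  2  1  1  2  3  4  5  6  7  8  9
  p  5  4  3  2  2  2  2  3  4  5  6  7  8
  v  6  5  4  3  3  3  3  2  3  4  5  6  7
  x  7  6  5  4  4  4  4  3  2  3  4  5  6
  u  8  7  6  5  5  5  5  4  3  3  3  4  5
  g  9  8  7  6  6  6  6  5  4  4  4  4  5
  r 10  9  8  7  7  7  7  6  5  5  5  5  4
The bottom-right entry gives D[10][12] = 4, so no sequence of fewer than 4 edits works. Backtracking through the table gives one optimal edit sequence (4 edits):
  lldspvxugr → lldispvxugr (ins i @4)
  lldispvxugr → lldinpvxugr (sub s→n @5)
  lldinpvxugr → lldinpvxdugr (ins d @9)
  lldinpvxdugr → lldinpvxduxr (sub g→x @11)
Edit distance = 4.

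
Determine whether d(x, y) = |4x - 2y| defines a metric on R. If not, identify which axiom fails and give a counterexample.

No. d fails symmetry: d(9, 2) = |4·9 - 2·2| = |32| = 32, but d(2, 9) = |4·2 - 2·9| = |-10| = 10. Since 32 ≠ 10, d(x,y) ≠ d(y,x) in general.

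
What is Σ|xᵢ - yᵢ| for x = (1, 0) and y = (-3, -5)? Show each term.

Σ|x_i - y_i| = |1 - (-3)| + |0 - (-5)| = 4 + 5 = 9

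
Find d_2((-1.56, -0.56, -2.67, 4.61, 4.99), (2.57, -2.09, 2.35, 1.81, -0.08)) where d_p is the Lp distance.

(Σ|x_i - y_i|^2)^(1/2) = (|-1.56 - 2.57|^2 + |-0.56 - (-2.09)|^2 + |-2.67 - 2.35|^2 + |4.61 - 1.81|^2 + |4.99 - (-0.08)|^2)^(1/2)
= (4.13^2 + 1.53^2 + 5.02^2 + 2.8^2 + 5.07^2)^(1/2) = (17.0569 + 2.3409 + 25.2004 + 7.84 + 25.7049)^(1/2) = (78.1431)^(1/2) ≈ 8.8399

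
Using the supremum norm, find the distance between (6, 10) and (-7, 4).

max(|x_i - y_i|) = max(|6 - (-7)|, |10 - 4|) = max(13, 6) = 13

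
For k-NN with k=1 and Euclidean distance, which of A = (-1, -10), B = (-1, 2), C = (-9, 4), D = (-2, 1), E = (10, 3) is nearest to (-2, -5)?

Distances: d(A) ≈ 5.099, d(B) ≈ 7.0711, d(C) ≈ 11.4018, d(D) = 6, d(E) ≈ 14.4222. Nearest: A = (-1, -10) with distance 5.099.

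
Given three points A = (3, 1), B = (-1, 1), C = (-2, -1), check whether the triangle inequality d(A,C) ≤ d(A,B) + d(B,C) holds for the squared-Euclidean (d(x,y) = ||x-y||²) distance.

d(A,B) = 4² + 0² = 16, d(B,C) = 1² + 2² = 5, d(A,C) = 5² + 2² = 29.
d(A,C) = 29 > 16 + 5 = 21. Triangle inequality is VIOLATED. (Squared-Euclidean is not a metric — this is a counterexample.)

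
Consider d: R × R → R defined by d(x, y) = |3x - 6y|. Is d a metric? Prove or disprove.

No. d fails symmetry: d(2, 8) = |3·2 - 6·8| = |-42| = 42, but d(8, 2) = |3·8 - 6·2| = |12| = 12. Since 42 ≠ 12, d(x,y) ≠ d(y,x) in general.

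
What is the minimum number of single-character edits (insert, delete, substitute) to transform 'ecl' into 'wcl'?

Let D[i][j] be the edit distance between the first i characters of 'ecl' and the first j characters of 'wcl', with D[i][0] = i, D[0][j] = j, and D[i][j] = D[i-1][j-1] if the characters match, else 1 + min(D[i-1][j], D[i][j-1], D[i-1][j-1]). Filling the table (rows: prefixes of 'ecl', columns: prefixes of 'wcl'):
     ε  w  c  l
  ε  0  1  2  3
  e  1  1  2  3
  c  2  2  1  2
  l  3  3  2  1
The bottom-right entry gives D[3][3] = 1, so no sequence of fewer than 1 edit works. Backtracking through the table gives one optimal edit sequence (1 edit):
  ecl → wcl (sub e→w @1)
Edit distance = 1.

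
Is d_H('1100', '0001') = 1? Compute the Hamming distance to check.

Differing positions: 1, 2, 4. Hamming distance = 3, so the claim that d_H = 1 is false.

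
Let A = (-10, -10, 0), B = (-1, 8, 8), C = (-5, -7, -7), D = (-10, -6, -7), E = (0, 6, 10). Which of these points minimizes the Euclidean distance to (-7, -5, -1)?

Distances: d(A) ≈ 5.9161, d(B) ≈ 16.9115, d(C) ≈ 6.6332, d(D) ≈ 6.7823, d(E) ≈ 17.0587. Nearest: A = (-10, -10, 0) with distance 5.9161.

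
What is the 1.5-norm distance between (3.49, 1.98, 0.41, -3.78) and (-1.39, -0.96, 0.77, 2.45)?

(Σ|x_i - y_i|^1.5)^(1/1.5) = (|3.49 - (-1.39)|^1.5 + |1.98 - (-0.96)|^1.5 + |0.41 - 0.77|^1.5 + |-3.78 - 2.45|^1.5)^(1/1.5)
= (4.88^1.5 + 2.94^1.5 + 0.36^1.5 + 6.23^1.5)^(1/1.5) ≈ (10.7803 + 5.041 + 0.216 + 15.5501)^(1/1.5) = (31.5874)^(1/1.5) ≈ 9.9925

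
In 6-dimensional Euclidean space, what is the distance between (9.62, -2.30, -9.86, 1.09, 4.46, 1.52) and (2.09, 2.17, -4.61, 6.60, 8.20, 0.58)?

√(Σ(x_i - y_i)²) = √((9.62 - 2.09)² + (-2.3 - 2.17)² + (-9.86 - (-4.61))² + (1.09 - 6.6)² + (4.46 - 8.2)² + (1.52 - 0.58)²)
= √(7.53² + (-4.47)² + (-5.25)² + (-5.51)² + (-3.74)² + 0.94²) = √(56.7009 + 19.9809 + 27.5625 + 30.3601 + 13.9876 + 0.8836) = √149.4756 ≈ 12.226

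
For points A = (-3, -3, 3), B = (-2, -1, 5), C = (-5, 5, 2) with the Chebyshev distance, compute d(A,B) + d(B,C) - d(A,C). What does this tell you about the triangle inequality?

d(A,B) = max(1, 2, 2) = 2, d(B,C) = max(3, 6, 3) = 6, d(A,C) = max(2, 8, 1) = 8.
d(A,B) + d(B,C) - d(A,C) = 2 + 6 - 8 = 8 - 8 = 0. This is ≥ 0, so the triangle inequality holds for these points.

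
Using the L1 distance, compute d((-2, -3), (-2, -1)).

Σ|x_i - y_i| = |-2 - (-2)| + |-3 - (-1)| = 0 + 2 = 2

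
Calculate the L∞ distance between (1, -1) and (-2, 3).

max(|x_i - y_i|) = max(|1 - (-2)|, |-1 - 3|) = max(3, 4) = 4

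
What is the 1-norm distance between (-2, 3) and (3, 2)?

Σ|x_i - y_i| = |-2 - 3| + |3 - 2| = 5 + 1 = 6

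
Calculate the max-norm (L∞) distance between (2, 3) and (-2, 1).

max(|x_i - y_i|) = max(|2 - (-2)|, |3 - 1|) = max(4, 2) = 4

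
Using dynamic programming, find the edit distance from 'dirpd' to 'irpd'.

Let D[i][j] be the edit distance between the first i characters of 'dirpd' and the first j characters of 'irpd', with D[i][0] = i, D[0][j] = j, and D[i][j] = D[i-1][j-1] if the characters match, else 1 + min(D[i-1][j], D[i][j-1], D[i-1][j-1]). Filling the table (rows: prefixes of 'dirpd', columns: prefixes of 'irpd'):
     ε  i  r  p  d
  ε  0  1  2  3  4
  d  1  1  2  3  3
  i  2  1  2  3  4
  r  3  2  1  2  3
  p  4  3  2  1  2
  d  5  4  3  2  1
The bottom-right entry gives D[5][4] = 1, so no sequence of fewer than 1 edit works. Backtracking through the table gives one optimal edit sequence (1 edit):
  dirpd → irpd (del d @1)
Edit distance = 1.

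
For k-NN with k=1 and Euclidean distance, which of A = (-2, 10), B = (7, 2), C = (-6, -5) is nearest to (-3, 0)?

Distances: d(A) ≈ 10.0499, d(B) ≈ 10.198, d(C) ≈ 5.831. Nearest: C = (-6, -5) with distance 5.831.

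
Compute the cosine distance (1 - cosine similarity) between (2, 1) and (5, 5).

With u = (2, 1), v = (5, 5):
u·v = 2·5 + 1·5 = 10 + 5 = 15.
|u| = √(2² + 1²) = √5, |v| = √(5² + 5²) = √50, so |u||v| = √(5·50) = √250.
cos θ = (u·v)/(|u||v|) = 15/√250 ≈ 0.9487
Cosine distance = 1 - cos θ ≈ 1 - 0.9487 = 0.0513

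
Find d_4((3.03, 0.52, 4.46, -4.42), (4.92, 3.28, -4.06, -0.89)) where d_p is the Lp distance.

(Σ|x_i - y_i|^4)^(1/4) = (|3.03 - 4.92|^4 + |0.52 - 3.28|^4 + |4.46 - (-4.06)|^4 + |-4.42 - (-0.89)|^4)^(1/4)
= (1.89^4 + 2.76^4 + 8.52^4 + 3.53^4)^(1/4) ≈ (12.7599 + 58.0278 + 5269.3662 + 155.274)^(1/4) = (5495.4279)^(1/4) ≈ 8.6099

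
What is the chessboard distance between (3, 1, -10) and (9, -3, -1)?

max(|x_i - y_i|) = max(|3 - 9|, |1 - (-3)|, |-10 - (-1)|) = max(6, 4, 9) = 9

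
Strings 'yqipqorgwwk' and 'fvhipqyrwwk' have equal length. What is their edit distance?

Let D[i][j] be the edit distance between the first i characters of 'yqipqorgwwk' and the first j characters of 'fvhipqyrwwk', with D[i][0] = i, D[0][j] = j, and D[i][j] = D[i-1][j-1] if the characters match, else 1 + min(D[i-1][j], D[i][j-1], D[i-1][j-1]). Filling the table (rows: prefixes of 'yqipqorgwwk', columns: prefixes of 'fvhipqyrwwk'):
     ε  f  v  h  i  p  q  y  r  w  w  k
  ε  0  1  2  3  4  5  6  7  8  9 10 11
  y  1  1  2  3  4  5  6  6  7  8  9 10
  q  2  2  2  3  4  5  5  6  7  8  9 10
  i  3  3  3  3  3  4  5  6  7  8  9 10
  p  4  4  4  4  4  3  4  5  6  7  8  9
  q  5  5  5  5  5  4  3  4  5  6  7  8
  o  6  6  6  6  6  5  4  4  5  6  7  8
  r  7  7  7  7  7  6  5  5  4  5  6  7
  g  8  8  8  8  8  7  6  6  5  5  6  7
  w  9  9  9  9  9  8  7  7  6  5  5  6
  w 10 10 10 10 10  9  8  8  7  6  5  6
  k 11 11 11 11 11 10  9  9  8  7  6  5
The bottom-right entry gives D[11][11] = 5, so no sequence of fewer than 5 edits works. Backtracking through the table gives one optimal edit sequence (5 edits):
  yqipqorgwwk → fyqipqorgwwk (ins f @1)
  fyqipqorgwwk → fvqipqorgwwk (sub y→v @2)
  fvqipqorgwwk → fvhipqorgwwk (sub q→h @3)
  fvhipqorgwwk → fvhipqyrgwwk (sub o→y @7)
  fvhipqyrgwwk → fvhipqyrwwk (del g @9)
Edit distance = 5.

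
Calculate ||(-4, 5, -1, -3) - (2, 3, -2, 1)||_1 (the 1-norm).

Σ|x_i - y_i| = |-4 - 2| + |5 - 3| + |-1 - (-2)| + |-3 - 1| = 6 + 2 + 1 + 4 = 13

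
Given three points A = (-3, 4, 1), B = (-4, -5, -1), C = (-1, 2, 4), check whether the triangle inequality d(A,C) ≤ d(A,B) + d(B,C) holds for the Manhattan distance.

d(A,B) = 1 + 9 + 2 = 12, d(B,C) = 3 + 7 + 5 = 15, d(A,C) = 2 + 2 + 3 = 7.
d(A,C) = 7 ≤ 12 + 15 = 27. Triangle inequality is satisfied.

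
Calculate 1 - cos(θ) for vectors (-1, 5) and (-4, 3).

With u = (-1, 5), v = (-4, 3):
u·v = (-1)·(-4) + 5·3 = 4 + 15 = 19.
|u| = √((-1)² + 5²) = √26, |v| = √((-4)² + 3²) = √25, so |u||v| = √(26·25) = √650.
cos θ = (u·v)/(|u||v|) = 19/√650 ≈ 0.7452
Cosine distance = 1 - cos θ ≈ 1 - 0.7452 = 0.2548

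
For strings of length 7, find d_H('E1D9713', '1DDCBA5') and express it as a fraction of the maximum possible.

Differing positions: 1, 2, 4, 5, 6, 7. Hamming distance = 6. The maximum possible Hamming distance for length-7 strings is 7, so d_H/7 = 6/7 ≈ 0.8571.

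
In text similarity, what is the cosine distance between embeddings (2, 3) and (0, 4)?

With u = (2, 3), v = (0, 4):
u·v = 2·0 + 3·4 = 0 + 12 = 12.
|u| = √(2² + 3²) = √13, |v| = √(0² + 4²) = √16, so |u||v| = √(13·16) = √208.
cos θ = (u·v)/(|u||v|) = 12/√208 ≈ 0.8321
Cosine distance = 1 - cos θ ≈ 1 - 0.8321 = 0.1679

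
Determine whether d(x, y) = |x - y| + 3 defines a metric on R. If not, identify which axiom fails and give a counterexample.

No. d fails identity of indiscernibles (specifically d(x,x) = 0): d(-7, -7) = |-7 - (-7)| + 3 = 0 + 3 = 3 ≠ 0.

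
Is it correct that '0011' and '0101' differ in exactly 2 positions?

Differing positions: 2, 3. Hamming distance = 2, so the claim is true.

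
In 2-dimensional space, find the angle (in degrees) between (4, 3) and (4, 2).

With u = (4, 3), v = (4, 2):
u·v = 4·4 + 3·2 = 16 + 6 = 22.
|u| = √(4² + 3²) = √25, |v| = √(4² + 2²) = √20, so |u||v| = √(25·20) = √500.
cos θ = (u·v)/(|u||v|) = 22/√500 ≈ 0.98387
θ = arccos(0.98387) ≈ 10.3°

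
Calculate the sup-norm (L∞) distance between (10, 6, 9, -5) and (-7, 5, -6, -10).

max(|x_i - y_i|) = max(|10 - (-7)|, |6 - 5|, |9 - (-6)|, |-5 - (-10)|) = max(17, 1, 15, 5) = 17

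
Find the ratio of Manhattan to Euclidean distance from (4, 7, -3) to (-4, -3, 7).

L1 = |4 - (-4)| + |7 - (-3)| + |-3 - 7| = 8 + 10 + 10 = 28
L2 = √(8² + 10² + 10²) = √264 ≈ 16.2481
L1 ≥ L2 always (equality iff movement is along one axis); L1 > L2 here.
Ratio L1/L2 = 28/√264 ≈ 1.7233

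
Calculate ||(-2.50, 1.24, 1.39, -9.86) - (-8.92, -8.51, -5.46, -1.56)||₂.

√(Σ(x_i - y_i)²) = √((-2.5 - (-8.92))² + (1.24 - (-8.51))² + (1.39 - (-5.46))² + (-9.86 - (-1.56))²)
= √(6.42² + 9.75² + 6.85² + (-8.3)²) = √(41.2164 + 95.0625 + 46.9225 + 68.89) = √252.0914 ≈ 15.8774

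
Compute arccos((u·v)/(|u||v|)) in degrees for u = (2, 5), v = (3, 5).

With u = (2, 5), v = (3, 5):
u·v = 2·3 + 5·5 = 6 + 25 = 31.
|u| = √(2² + 5²) = √29, |v| = √(3² + 5²) = √34, so |u||v| = √(29·34) = √986.
cos θ = (u·v)/(|u||v|) = 31/√986 ≈ 0.987241
θ = arccos(0.987241) ≈ 9.16°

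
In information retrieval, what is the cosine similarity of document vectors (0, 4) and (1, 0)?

With u = (0, 4), v = (1, 0):
u·v = 0·1 + 4·0 = 0 + 0 = 0.
|u| = √(0² + 4²) = √16, |v| = √(1² + 0²) = √1, so |u||v| = √(16·1) = √16 = 4.
cos θ = (u·v)/(|u||v|) = 0/4 = 0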